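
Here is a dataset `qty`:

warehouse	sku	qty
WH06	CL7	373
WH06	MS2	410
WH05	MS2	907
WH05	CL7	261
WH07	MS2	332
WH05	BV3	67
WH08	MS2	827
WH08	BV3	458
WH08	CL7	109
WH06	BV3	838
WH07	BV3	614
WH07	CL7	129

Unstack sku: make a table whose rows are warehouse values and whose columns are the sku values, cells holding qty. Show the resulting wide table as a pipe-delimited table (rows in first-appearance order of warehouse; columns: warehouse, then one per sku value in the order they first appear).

| warehouse | CL7 | MS2 | BV3 |
| WH06 | 373 | 410 | 838 |
| WH05 | 261 | 907 | 67 |
| WH07 | 129 | 332 | 614 |
| WH08 | 109 | 827 | 458 |

Columns: warehouse plus the 3 distinct sku values (CL7, MS2, BV3).
For example, row WH06 column CL7 takes qty=373 from the long row (WH06, CL7).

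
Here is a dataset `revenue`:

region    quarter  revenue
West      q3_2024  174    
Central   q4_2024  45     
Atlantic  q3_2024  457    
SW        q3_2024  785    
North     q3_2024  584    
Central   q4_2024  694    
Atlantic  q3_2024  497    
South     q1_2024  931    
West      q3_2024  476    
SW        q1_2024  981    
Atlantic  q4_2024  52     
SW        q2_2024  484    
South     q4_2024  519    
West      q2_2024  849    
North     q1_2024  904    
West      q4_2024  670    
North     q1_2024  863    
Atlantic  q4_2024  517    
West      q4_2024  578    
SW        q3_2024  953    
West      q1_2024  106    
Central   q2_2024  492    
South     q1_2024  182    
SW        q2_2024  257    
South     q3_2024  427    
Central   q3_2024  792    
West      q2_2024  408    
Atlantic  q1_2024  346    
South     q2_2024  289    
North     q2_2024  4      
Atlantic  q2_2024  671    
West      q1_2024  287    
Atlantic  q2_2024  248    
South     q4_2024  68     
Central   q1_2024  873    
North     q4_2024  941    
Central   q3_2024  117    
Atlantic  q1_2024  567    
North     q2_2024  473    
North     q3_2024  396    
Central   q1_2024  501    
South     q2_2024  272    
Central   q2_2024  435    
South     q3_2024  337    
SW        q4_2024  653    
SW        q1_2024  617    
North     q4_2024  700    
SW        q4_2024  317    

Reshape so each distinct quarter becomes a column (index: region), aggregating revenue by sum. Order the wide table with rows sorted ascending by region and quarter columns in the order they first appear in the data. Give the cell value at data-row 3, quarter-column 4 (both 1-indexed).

With rows sorted ascending by region, row 3 is region=North. quarter columns in first-appearance order: q3_2024, q4_2024, q1_2024, q2_2024; column 4 is q2_2024.
Long rows with region=North, quarter=q2_2024: 4 + 473 = 477.

477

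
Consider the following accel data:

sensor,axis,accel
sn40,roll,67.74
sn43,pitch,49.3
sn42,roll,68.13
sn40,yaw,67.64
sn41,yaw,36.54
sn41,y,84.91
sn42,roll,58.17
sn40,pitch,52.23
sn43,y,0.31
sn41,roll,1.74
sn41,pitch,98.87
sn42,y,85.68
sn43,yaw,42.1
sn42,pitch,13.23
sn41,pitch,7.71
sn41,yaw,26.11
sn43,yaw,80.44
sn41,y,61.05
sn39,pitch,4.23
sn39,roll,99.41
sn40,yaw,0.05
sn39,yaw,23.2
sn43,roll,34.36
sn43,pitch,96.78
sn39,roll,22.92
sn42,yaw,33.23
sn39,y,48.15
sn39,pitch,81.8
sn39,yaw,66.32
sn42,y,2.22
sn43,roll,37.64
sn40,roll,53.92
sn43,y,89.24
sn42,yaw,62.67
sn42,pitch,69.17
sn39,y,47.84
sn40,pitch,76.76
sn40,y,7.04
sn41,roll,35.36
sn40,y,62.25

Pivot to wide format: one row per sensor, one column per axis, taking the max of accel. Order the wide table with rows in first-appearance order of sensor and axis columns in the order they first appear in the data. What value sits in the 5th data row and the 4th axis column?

48.15

With rows in first-appearance order of sensor, row 5 is sensor=sn39. axis columns in first-appearance order: roll, pitch, yaw, y; column 4 is y.
Long rows with sensor=sn39, axis=y: max(48.15, 47.84) = 48.15.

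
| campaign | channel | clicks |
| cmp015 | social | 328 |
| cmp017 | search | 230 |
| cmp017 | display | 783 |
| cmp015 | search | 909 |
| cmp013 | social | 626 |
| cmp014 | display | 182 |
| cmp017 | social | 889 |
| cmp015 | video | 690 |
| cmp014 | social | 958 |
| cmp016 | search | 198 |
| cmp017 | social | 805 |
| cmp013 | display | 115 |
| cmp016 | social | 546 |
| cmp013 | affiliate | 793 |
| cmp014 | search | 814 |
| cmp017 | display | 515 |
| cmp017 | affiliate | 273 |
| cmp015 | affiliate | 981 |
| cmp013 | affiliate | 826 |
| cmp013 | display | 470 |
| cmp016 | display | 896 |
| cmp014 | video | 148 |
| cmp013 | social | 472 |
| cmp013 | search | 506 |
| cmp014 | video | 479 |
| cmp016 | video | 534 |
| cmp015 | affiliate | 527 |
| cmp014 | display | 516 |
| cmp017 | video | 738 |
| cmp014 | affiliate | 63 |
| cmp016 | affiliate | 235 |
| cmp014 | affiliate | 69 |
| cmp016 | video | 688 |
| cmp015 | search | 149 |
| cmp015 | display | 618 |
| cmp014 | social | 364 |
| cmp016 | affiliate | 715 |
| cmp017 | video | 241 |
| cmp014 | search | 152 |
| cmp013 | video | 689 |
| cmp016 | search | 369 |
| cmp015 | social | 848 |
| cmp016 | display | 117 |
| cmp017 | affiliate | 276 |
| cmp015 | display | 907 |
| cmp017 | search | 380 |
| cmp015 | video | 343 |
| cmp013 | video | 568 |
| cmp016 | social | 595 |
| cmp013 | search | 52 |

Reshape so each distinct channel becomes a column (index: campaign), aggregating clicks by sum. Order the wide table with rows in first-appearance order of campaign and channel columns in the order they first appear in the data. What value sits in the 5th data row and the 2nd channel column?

With rows in first-appearance order of campaign, row 5 is campaign=cmp016. channel columns in first-appearance order: social, search, display, video, affiliate; column 2 is search.
Long rows with campaign=cmp016, channel=search: 198 + 369 = 567.

567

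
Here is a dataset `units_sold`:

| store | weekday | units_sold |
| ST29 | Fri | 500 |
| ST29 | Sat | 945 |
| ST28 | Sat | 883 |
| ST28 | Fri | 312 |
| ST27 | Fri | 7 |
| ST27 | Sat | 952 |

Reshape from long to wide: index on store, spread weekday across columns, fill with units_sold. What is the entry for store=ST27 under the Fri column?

Wide layout: rows indexed by store, columns are the 2 distinct weekday values (Fri, Sat).
Cell (store=ST27, weekday=Fri) draws from the long row where store=ST27 and weekday=Fri, which has units_sold=7.

7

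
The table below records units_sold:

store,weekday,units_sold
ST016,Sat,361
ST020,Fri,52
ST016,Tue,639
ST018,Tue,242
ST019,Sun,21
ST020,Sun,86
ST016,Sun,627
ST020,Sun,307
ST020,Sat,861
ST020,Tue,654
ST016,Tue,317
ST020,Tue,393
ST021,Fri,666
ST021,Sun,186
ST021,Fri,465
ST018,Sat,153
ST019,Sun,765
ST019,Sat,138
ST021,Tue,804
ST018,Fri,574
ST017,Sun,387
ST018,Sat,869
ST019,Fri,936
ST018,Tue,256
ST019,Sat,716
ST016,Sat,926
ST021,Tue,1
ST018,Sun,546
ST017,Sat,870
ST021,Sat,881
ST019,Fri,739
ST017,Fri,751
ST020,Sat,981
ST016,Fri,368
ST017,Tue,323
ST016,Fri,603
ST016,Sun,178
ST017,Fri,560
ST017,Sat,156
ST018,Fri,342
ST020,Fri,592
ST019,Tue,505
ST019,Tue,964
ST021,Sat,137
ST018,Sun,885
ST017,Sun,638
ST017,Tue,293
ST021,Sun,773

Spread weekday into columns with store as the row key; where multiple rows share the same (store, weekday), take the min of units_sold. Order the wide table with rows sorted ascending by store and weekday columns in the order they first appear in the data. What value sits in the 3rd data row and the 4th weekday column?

With rows sorted ascending by store, row 3 is store=ST018. weekday columns in first-appearance order: Sat, Fri, Tue, Sun; column 4 is Sun.
Long rows with store=ST018, weekday=Sun: min(546, 885) = 546.

546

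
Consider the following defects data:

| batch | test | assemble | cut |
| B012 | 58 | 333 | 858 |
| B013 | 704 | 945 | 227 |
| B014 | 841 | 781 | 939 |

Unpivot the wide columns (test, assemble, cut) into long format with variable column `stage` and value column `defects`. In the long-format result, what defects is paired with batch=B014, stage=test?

Unpivoting turns each (batch, wide-column) pair into one long row.
The wide cell at row B014, column test holds 841, so the long row (B014, test) has defects=841.

841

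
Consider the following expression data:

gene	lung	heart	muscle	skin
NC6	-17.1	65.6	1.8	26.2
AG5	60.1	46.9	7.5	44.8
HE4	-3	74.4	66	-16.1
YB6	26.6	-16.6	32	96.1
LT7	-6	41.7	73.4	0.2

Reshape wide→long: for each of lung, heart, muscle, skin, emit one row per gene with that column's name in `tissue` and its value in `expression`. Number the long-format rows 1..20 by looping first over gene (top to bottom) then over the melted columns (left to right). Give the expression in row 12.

20 rows total (5 × 4). Row 12: index ⌊(12-1)/4⌋ = 2 into gene → HE4; (12-1) mod 4 = 3 into the melted columns → skin.
So row 12 is (HE4, skin, -16.1); expression = -16.1.

-16.1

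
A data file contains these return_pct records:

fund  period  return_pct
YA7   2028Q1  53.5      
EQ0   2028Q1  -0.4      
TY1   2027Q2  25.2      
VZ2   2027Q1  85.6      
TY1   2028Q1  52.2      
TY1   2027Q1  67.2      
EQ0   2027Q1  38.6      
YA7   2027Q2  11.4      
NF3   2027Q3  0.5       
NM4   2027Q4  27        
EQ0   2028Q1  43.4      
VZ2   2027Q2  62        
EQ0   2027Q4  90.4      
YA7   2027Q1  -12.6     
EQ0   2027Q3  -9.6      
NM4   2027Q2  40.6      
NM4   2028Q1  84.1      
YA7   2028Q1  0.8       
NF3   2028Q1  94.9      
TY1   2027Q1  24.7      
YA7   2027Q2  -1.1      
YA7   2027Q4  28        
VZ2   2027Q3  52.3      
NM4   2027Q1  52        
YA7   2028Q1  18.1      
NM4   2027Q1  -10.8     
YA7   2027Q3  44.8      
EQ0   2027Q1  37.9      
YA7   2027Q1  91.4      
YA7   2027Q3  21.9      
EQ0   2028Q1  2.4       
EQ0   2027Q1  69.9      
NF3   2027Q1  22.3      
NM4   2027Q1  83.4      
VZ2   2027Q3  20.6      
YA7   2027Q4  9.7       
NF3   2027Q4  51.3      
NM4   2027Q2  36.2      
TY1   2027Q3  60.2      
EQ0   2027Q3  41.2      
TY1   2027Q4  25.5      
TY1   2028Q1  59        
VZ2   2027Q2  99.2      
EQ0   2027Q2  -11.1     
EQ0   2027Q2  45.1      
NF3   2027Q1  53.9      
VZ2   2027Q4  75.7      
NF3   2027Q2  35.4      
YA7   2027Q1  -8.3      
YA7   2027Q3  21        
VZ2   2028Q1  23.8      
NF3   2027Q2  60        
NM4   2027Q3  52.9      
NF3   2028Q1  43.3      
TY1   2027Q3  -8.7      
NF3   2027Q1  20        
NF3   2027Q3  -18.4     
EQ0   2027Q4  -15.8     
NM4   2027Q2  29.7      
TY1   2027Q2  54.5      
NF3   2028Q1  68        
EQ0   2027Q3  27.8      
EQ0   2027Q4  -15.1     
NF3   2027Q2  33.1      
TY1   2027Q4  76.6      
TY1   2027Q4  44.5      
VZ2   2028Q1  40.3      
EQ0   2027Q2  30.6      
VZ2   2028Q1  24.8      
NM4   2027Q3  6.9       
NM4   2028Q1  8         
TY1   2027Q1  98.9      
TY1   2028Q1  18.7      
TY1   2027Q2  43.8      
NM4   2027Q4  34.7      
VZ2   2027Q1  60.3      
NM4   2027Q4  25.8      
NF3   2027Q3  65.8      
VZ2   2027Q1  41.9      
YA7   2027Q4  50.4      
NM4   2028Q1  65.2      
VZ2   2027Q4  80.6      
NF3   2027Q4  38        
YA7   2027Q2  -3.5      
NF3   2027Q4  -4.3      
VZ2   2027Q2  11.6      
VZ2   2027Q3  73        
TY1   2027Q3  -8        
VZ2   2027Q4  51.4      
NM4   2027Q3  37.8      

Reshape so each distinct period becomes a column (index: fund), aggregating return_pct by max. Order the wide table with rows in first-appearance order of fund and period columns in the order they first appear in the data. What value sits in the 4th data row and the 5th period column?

80.6

With rows in first-appearance order of fund, row 4 is fund=VZ2. period columns in first-appearance order: 2028Q1, 2027Q2, 2027Q1, 2027Q3, 2027Q4; column 5 is 2027Q4.
Long rows with fund=VZ2, period=2027Q4: max(75.7, 80.6, 51.4) = 80.6.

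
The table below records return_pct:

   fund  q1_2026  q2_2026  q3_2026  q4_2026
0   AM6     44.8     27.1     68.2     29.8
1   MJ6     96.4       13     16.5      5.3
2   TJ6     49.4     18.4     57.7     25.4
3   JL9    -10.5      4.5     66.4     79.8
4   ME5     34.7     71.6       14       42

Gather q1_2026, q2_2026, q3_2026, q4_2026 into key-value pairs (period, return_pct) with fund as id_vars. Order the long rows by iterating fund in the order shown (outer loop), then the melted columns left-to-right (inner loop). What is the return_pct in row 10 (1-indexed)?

18.4

20 rows total (5 × 4). Row 10: index ⌊(10-1)/4⌋ = 2 into fund → TJ6; (10-1) mod 4 = 1 into the melted columns → q2_2026.
So row 10 is (TJ6, q2_2026, 18.4); return_pct = 18.4.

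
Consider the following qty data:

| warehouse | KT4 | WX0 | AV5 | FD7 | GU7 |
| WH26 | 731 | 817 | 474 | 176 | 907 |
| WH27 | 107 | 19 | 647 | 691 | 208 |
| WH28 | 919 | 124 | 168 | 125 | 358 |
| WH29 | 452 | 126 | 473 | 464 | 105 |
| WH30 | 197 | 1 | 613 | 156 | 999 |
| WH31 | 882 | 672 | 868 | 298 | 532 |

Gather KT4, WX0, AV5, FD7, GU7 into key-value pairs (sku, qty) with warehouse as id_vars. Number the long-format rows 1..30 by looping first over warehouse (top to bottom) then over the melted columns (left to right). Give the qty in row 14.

125

30 rows total (6 × 5). Row 14: index ⌊(14-1)/5⌋ = 2 into warehouse → WH28; (14-1) mod 5 = 3 into the melted columns → FD7.
So row 14 is (WH28, FD7, 125); qty = 125.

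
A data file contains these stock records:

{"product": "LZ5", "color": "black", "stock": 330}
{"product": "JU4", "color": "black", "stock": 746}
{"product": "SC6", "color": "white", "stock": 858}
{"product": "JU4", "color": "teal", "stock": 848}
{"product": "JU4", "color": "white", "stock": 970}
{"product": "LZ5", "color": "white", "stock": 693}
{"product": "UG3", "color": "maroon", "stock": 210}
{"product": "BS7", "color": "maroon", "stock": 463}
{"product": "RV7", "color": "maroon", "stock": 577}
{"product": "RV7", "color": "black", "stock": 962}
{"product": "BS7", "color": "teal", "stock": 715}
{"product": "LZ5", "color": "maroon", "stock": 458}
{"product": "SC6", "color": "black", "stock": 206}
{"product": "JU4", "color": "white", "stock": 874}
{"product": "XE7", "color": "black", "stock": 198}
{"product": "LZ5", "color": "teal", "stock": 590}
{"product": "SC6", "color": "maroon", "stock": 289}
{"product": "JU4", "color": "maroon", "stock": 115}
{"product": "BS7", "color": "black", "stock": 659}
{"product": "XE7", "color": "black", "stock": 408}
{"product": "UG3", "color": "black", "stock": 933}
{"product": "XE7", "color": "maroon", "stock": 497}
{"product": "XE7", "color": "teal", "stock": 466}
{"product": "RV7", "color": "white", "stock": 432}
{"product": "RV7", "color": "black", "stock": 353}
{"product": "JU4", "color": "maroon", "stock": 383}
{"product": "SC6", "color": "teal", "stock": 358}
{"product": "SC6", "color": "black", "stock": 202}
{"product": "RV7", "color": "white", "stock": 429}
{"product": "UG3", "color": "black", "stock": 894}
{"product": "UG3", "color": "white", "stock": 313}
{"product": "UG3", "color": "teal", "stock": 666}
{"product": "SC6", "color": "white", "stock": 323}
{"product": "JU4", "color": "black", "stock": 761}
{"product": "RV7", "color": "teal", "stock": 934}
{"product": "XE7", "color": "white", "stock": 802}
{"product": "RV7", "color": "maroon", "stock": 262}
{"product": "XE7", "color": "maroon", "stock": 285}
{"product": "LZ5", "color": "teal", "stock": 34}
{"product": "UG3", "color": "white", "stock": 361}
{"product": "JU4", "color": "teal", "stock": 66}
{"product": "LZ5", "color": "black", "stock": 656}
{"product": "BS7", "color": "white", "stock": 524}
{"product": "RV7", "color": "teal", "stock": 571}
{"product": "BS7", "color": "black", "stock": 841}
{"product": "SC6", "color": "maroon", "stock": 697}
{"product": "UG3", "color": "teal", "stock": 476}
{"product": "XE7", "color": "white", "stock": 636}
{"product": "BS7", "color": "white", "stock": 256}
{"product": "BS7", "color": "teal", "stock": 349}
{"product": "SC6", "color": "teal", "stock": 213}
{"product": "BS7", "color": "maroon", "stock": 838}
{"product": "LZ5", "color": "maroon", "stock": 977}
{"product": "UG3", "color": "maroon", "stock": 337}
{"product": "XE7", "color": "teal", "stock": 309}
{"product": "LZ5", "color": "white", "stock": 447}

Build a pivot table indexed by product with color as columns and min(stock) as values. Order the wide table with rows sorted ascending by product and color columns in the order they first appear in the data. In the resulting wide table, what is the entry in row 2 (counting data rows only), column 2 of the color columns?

874

With rows sorted ascending by product, row 2 is product=JU4. color columns in first-appearance order: black, white, teal, maroon; column 2 is white.
Long rows with product=JU4, color=white: min(970, 874) = 874.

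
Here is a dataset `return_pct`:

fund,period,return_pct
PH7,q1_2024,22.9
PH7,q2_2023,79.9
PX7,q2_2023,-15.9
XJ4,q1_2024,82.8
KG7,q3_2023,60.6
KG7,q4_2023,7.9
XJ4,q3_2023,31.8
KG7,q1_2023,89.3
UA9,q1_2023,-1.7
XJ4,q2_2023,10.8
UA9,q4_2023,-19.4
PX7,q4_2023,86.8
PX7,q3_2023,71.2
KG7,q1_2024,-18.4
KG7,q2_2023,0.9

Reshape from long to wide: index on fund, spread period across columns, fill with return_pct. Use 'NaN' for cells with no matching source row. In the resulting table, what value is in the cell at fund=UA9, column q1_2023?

-1.7

The long row with fund=UA9, period=q1_2023 has return_pct=-1.7.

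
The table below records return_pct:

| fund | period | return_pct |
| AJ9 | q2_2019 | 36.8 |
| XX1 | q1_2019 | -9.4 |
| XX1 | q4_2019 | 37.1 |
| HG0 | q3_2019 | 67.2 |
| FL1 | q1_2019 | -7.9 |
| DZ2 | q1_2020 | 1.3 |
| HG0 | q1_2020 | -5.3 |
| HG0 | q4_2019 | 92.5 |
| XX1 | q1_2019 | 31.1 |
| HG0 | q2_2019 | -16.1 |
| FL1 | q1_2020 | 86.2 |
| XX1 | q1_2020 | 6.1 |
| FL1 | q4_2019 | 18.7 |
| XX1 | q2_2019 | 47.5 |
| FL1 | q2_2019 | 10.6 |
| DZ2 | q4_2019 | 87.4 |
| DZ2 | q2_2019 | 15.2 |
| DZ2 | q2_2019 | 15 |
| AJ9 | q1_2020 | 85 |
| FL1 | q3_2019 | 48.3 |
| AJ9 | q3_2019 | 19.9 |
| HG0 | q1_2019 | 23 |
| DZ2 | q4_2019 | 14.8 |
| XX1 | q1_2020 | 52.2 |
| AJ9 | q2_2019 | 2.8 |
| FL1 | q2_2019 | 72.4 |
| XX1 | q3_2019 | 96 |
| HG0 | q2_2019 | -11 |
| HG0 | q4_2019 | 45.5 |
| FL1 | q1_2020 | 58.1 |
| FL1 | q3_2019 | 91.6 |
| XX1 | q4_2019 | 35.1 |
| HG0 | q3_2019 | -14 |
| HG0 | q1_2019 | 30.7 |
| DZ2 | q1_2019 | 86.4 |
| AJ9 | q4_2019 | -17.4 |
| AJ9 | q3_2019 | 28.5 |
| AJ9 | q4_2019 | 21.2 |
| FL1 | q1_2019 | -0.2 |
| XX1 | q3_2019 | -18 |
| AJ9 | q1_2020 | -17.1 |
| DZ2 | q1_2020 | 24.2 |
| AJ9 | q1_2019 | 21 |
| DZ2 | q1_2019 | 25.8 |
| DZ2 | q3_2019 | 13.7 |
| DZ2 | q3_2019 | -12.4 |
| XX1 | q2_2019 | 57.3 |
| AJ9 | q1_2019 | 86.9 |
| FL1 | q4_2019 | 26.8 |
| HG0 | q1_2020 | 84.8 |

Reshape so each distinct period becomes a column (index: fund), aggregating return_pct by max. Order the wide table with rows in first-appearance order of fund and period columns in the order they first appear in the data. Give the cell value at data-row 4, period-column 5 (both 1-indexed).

With rows in first-appearance order of fund, row 4 is fund=FL1. period columns in first-appearance order: q2_2019, q1_2019, q4_2019, q3_2019, q1_2020; column 5 is q1_2020.
Long rows with fund=FL1, period=q1_2020: max(86.2, 58.1) = 86.2.

86.2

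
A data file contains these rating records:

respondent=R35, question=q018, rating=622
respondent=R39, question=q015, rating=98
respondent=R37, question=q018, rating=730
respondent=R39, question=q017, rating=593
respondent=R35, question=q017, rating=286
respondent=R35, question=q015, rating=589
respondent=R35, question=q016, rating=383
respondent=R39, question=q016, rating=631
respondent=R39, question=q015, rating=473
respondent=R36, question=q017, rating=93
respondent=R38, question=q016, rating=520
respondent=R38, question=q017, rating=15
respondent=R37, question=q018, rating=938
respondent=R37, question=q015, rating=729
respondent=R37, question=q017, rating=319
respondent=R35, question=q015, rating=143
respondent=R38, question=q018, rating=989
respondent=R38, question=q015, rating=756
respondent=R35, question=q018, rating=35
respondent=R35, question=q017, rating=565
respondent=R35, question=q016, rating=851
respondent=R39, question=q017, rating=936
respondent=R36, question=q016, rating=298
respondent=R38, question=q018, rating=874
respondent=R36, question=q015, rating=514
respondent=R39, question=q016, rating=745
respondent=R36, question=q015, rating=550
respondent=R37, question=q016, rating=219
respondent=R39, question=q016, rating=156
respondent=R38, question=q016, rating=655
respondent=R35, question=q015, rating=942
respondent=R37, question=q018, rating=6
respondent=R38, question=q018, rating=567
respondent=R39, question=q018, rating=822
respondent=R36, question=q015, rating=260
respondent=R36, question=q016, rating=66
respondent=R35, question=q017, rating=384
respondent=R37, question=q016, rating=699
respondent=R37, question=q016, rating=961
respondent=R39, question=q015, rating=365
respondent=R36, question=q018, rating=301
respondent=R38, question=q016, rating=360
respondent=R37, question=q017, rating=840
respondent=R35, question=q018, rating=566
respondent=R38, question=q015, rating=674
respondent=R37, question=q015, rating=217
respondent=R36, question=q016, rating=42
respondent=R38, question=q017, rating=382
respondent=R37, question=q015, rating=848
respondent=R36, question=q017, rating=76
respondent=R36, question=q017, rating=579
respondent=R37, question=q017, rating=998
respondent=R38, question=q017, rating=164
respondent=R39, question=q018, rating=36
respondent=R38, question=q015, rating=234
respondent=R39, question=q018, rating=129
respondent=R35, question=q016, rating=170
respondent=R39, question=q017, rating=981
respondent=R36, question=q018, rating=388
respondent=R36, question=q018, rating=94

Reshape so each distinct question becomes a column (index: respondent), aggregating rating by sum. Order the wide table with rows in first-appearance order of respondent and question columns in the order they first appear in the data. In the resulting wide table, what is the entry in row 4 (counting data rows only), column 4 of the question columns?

With rows in first-appearance order of respondent, row 4 is respondent=R36. question columns in first-appearance order: q018, q015, q017, q016; column 4 is q016.
Long rows with respondent=R36, question=q016: 298 + 66 + 42 = 406.

406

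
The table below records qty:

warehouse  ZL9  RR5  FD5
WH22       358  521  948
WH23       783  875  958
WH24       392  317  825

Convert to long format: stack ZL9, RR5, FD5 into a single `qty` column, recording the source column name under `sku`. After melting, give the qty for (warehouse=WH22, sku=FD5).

Unpivoting turns each (warehouse, wide-column) pair into one long row.
The wide cell at row WH22, column FD5 holds 948, so the long row (WH22, FD5) has qty=948.

948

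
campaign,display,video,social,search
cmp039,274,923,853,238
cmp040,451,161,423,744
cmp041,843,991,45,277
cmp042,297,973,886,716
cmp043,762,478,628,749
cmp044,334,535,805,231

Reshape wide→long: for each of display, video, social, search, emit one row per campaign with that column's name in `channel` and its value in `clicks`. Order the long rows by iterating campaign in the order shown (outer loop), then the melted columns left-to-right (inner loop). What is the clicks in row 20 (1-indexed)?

749

24 rows total (6 × 4). Row 20: index ⌊(20-1)/4⌋ = 4 into campaign → cmp043; (20-1) mod 4 = 3 into the melted columns → search.
So row 20 is (cmp043, search, 749); clicks = 749.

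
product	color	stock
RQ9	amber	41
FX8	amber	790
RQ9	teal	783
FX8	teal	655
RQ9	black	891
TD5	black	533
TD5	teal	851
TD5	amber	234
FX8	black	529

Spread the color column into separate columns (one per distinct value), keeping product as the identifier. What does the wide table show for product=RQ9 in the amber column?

Wide layout: rows indexed by product, columns are the 3 distinct color values (amber, teal, black).
Cell (product=RQ9, color=amber) draws from the long row where product=RQ9 and color=amber, which has stock=41.

41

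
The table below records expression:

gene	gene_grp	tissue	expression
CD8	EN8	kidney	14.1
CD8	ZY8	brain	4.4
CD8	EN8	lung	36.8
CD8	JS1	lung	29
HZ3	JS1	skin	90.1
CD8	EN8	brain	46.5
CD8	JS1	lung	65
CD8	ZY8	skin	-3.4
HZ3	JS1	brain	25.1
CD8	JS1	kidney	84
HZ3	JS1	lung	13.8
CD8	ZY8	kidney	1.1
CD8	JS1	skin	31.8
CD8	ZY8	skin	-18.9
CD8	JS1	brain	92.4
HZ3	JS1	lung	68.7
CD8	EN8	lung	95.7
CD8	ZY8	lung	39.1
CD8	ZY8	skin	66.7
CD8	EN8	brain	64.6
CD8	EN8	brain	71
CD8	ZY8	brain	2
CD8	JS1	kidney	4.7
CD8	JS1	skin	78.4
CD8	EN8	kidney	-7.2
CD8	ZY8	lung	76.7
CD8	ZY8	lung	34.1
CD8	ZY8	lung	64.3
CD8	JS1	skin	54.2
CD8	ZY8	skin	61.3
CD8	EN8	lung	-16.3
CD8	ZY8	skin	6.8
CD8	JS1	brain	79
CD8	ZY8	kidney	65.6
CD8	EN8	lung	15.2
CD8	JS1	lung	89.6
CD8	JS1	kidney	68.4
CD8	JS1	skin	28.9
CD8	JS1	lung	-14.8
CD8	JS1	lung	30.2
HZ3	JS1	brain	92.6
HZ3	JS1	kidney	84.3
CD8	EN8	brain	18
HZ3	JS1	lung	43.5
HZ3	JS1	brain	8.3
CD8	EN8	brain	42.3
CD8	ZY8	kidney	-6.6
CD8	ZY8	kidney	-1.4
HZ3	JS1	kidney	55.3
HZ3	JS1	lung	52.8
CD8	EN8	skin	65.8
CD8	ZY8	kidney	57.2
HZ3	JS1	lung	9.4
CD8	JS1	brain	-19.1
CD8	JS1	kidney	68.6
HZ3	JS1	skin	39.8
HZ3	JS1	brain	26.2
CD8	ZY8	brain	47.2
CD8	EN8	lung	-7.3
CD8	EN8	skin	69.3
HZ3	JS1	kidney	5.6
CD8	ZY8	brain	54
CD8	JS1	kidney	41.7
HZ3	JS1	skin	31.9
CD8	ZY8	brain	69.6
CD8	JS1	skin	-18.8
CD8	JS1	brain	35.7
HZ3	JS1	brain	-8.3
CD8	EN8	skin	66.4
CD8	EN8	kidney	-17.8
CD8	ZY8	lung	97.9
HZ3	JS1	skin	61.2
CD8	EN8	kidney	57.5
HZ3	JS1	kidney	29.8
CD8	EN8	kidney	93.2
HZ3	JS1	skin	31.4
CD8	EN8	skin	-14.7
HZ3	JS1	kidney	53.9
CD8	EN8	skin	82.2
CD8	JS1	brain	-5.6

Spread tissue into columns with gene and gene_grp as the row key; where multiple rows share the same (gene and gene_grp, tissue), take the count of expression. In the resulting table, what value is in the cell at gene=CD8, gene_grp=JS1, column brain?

Rows with gene=CD8, gene_grp=JS1 and tissue=brain: expression values are 92.4, 79, -19.1, 35.7, -5.6.
5 rows match — count = 5.

5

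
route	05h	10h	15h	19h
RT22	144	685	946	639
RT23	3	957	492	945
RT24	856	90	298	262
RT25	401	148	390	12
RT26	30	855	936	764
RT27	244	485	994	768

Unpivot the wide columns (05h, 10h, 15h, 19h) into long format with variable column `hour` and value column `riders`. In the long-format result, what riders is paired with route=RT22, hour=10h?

685

Unpivoting turns each (route, wide-column) pair into one long row.
The wide cell at row RT22, column 10h holds 685, so the long row (RT22, 10h) has riders=685.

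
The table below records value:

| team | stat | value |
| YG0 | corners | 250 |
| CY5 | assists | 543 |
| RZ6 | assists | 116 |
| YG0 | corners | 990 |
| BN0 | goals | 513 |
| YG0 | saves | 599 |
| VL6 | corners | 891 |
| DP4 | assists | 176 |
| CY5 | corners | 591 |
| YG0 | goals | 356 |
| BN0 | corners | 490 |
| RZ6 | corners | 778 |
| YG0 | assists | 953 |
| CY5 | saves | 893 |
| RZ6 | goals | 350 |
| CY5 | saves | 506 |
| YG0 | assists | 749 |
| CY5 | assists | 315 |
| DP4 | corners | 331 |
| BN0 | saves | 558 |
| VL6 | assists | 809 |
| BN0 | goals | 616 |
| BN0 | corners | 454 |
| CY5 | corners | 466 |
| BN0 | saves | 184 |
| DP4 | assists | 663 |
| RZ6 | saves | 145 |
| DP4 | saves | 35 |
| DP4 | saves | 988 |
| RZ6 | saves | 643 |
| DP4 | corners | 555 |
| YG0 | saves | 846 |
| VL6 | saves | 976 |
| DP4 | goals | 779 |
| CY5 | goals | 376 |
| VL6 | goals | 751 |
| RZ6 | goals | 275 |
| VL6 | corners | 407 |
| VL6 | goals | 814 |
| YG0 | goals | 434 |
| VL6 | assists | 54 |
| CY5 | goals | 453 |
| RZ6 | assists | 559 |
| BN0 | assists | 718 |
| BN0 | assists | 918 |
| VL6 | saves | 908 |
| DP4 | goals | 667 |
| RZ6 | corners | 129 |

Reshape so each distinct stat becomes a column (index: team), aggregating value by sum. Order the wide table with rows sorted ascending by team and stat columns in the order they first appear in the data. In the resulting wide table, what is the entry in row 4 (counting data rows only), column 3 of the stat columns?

With rows sorted ascending by team, row 4 is team=RZ6. stat columns in first-appearance order: corners, assists, goals, saves; column 3 is goals.
Long rows with team=RZ6, stat=goals: 350 + 275 = 625.

625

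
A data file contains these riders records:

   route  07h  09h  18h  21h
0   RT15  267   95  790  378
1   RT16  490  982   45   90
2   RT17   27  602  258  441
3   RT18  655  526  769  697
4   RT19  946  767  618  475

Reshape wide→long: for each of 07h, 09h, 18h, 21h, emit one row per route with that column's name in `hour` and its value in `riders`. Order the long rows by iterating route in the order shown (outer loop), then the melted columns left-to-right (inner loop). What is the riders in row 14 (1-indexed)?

20 rows total (5 × 4). Row 14: index ⌊(14-1)/4⌋ = 3 into route → RT18; (14-1) mod 4 = 1 into the melted columns → 09h.
So row 14 is (RT18, 09h, 526); riders = 526.

526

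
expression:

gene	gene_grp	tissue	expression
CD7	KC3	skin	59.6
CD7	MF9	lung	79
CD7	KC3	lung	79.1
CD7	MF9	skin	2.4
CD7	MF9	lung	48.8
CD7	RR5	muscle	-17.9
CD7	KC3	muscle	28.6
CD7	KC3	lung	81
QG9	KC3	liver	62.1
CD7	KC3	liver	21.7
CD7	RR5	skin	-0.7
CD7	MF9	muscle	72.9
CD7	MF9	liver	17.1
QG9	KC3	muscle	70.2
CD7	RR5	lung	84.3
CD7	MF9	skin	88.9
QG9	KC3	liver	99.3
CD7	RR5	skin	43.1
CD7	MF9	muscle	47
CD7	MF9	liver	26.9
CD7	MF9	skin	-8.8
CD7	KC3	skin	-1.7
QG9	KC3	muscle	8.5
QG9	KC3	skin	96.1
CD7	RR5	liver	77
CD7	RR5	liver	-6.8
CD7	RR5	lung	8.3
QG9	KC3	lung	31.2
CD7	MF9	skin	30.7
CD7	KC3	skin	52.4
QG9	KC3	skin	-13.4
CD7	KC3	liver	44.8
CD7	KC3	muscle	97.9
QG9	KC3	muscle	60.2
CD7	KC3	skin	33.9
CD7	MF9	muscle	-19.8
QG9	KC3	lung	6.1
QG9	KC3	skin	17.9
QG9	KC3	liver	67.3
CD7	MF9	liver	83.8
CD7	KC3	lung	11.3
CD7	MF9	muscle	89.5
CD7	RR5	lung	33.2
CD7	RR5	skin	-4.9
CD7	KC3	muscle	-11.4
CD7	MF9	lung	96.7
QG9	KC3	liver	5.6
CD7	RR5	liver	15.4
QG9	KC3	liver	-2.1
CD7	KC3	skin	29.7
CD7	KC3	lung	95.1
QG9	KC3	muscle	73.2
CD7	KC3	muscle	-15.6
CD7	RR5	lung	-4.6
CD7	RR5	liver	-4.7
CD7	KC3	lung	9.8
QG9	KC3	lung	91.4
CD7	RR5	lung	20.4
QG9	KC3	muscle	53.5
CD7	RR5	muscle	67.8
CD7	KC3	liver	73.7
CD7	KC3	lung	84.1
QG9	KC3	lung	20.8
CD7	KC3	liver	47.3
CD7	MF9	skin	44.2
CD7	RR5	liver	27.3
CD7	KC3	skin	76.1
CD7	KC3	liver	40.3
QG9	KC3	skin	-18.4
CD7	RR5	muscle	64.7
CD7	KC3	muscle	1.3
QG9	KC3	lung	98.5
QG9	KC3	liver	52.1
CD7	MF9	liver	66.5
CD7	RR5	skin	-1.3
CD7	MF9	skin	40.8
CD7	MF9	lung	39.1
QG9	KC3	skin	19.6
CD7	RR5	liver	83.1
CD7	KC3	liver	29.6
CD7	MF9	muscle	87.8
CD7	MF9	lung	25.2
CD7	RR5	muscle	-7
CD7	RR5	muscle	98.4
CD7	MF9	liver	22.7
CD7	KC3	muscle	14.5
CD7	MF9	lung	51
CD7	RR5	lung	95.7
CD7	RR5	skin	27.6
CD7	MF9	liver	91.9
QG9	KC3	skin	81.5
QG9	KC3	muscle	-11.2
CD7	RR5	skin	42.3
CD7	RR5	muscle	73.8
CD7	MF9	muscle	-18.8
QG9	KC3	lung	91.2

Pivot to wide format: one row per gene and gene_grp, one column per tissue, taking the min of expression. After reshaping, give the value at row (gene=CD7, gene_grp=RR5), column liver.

Rows with gene=CD7, gene_grp=RR5 and tissue=liver: expression values are 77, -6.8, 15.4, -4.7, 27.3, 83.1.
min(77, -6.8, 15.4, -4.7, 27.3, 83.1) = -6.8.

-6.8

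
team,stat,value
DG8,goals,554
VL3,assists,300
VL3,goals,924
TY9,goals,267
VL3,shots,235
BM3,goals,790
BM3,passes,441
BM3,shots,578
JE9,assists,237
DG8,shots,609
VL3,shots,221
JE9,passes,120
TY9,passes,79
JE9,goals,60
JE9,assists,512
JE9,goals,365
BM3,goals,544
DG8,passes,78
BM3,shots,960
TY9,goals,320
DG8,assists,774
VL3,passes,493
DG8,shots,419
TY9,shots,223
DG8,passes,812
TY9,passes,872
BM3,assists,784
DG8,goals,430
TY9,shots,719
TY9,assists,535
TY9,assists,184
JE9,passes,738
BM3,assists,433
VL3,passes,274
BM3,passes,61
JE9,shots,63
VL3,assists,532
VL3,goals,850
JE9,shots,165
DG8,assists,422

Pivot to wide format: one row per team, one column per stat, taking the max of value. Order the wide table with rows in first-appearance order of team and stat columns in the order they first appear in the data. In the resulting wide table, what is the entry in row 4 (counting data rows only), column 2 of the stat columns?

784

With rows in first-appearance order of team, row 4 is team=BM3. stat columns in first-appearance order: goals, assists, shots, passes; column 2 is assists.
Long rows with team=BM3, stat=assists: max(784, 433) = 784.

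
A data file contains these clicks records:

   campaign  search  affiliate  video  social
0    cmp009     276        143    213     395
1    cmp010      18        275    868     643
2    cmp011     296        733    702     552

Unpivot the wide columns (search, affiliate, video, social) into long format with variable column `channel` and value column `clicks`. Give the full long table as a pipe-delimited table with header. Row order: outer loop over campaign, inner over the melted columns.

| campaign | channel | clicks |
| cmp009 | search | 276 |
| cmp009 | affiliate | 143 |
| cmp009 | video | 213 |
| cmp009 | social | 395 |
| cmp010 | search | 18 |
| cmp010 | affiliate | 275 |
| cmp010 | video | 868 |
| cmp010 | social | 643 |
| cmp011 | search | 296 |
| cmp011 | affiliate | 733 |
| cmp011 | video | 702 |
| cmp011 | social | 552 |

Each (campaign, column) pair becomes one row: 3 × 4 = 12 rows.
For example, (cmp009, search) → clicks=276.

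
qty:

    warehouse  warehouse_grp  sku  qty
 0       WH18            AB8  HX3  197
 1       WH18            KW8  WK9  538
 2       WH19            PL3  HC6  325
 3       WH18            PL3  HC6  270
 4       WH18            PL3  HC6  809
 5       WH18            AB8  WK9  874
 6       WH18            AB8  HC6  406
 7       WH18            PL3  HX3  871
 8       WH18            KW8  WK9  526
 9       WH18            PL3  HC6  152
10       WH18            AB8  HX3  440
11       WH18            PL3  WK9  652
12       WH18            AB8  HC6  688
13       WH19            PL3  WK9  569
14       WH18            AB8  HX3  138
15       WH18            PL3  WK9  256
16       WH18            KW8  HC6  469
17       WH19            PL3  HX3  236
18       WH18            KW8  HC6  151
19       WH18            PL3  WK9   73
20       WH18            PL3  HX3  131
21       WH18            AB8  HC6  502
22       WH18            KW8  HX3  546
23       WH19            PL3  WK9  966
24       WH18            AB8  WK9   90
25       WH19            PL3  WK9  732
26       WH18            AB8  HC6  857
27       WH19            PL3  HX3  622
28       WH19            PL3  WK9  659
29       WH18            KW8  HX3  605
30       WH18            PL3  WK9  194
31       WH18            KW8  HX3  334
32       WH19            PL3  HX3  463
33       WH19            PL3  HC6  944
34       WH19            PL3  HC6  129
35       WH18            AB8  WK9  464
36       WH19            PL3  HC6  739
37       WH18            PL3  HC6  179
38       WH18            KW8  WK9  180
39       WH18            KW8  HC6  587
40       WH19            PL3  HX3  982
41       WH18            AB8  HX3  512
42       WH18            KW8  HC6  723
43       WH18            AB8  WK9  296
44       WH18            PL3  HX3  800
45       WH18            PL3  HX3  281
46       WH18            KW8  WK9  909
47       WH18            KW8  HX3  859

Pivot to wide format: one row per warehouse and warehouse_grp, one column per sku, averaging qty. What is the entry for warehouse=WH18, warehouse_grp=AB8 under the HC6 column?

Rows with warehouse=WH18, warehouse_grp=AB8 and sku=HC6: qty values are 406, 688, 502, 857.
(406 + 688 + 502 + 857) / 4 = 613.25.

613.25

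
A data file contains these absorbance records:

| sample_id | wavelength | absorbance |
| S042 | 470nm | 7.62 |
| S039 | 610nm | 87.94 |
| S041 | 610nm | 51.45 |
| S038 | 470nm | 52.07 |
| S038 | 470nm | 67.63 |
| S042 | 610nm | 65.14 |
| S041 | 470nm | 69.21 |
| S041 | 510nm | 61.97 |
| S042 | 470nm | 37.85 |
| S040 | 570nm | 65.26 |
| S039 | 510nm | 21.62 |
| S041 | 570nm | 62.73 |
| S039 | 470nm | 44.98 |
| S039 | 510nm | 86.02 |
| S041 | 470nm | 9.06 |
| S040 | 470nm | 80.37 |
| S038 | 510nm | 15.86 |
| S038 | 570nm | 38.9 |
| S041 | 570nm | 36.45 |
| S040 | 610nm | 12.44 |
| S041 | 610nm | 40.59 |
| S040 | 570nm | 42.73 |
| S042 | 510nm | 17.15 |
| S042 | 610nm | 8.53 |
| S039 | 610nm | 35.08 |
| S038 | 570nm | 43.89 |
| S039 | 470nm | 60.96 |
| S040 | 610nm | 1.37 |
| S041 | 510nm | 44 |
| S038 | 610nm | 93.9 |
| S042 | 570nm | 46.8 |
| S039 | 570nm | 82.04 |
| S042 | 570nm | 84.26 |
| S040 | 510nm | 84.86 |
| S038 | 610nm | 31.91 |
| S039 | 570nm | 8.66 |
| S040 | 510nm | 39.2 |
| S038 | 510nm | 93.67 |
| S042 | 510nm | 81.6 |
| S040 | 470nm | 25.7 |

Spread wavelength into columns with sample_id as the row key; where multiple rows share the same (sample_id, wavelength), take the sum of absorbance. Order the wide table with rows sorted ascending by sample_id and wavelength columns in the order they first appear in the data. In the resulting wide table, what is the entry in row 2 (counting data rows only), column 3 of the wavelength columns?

With rows sorted ascending by sample_id, row 2 is sample_id=S039. wavelength columns in first-appearance order: 470nm, 610nm, 510nm, 570nm; column 3 is 510nm.
Long rows with sample_id=S039, wavelength=510nm: 21.62 + 86.02 = 107.64.

107.64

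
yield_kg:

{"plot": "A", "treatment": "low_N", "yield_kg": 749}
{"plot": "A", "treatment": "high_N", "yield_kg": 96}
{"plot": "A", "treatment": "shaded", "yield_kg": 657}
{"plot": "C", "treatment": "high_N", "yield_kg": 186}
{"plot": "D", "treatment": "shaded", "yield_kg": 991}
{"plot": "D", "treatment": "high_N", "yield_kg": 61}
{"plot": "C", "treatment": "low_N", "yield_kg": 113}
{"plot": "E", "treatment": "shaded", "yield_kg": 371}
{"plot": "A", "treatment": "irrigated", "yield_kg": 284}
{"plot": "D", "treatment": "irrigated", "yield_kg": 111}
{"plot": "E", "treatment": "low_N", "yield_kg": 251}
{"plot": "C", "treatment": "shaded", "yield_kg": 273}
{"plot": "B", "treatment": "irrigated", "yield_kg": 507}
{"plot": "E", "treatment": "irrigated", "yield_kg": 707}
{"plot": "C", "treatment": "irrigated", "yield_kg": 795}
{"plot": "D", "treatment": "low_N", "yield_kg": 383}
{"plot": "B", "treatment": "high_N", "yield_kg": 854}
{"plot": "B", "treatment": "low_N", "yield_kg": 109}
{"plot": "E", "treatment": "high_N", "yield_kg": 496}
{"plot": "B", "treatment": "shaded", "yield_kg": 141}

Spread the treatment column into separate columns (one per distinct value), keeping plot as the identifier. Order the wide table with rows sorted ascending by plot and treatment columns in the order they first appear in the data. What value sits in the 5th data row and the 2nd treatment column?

With rows sorted ascending by plot, row 5 is plot=E. treatment columns in first-appearance order: low_N, high_N, shaded, irrigated; column 2 is high_N.
Long rows with plot=E, treatment=high_N: yield_kg = 496.

496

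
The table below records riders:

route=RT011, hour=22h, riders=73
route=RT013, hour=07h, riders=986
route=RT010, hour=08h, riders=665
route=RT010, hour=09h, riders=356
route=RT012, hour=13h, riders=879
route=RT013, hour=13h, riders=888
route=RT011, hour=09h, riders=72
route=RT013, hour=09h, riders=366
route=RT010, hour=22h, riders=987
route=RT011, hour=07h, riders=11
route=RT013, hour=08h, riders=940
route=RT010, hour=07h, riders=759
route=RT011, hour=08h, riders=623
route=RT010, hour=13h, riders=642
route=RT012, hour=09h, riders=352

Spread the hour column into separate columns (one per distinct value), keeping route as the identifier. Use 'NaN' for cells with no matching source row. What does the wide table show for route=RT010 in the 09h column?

The long row with route=RT010, hour=09h has riders=356.

356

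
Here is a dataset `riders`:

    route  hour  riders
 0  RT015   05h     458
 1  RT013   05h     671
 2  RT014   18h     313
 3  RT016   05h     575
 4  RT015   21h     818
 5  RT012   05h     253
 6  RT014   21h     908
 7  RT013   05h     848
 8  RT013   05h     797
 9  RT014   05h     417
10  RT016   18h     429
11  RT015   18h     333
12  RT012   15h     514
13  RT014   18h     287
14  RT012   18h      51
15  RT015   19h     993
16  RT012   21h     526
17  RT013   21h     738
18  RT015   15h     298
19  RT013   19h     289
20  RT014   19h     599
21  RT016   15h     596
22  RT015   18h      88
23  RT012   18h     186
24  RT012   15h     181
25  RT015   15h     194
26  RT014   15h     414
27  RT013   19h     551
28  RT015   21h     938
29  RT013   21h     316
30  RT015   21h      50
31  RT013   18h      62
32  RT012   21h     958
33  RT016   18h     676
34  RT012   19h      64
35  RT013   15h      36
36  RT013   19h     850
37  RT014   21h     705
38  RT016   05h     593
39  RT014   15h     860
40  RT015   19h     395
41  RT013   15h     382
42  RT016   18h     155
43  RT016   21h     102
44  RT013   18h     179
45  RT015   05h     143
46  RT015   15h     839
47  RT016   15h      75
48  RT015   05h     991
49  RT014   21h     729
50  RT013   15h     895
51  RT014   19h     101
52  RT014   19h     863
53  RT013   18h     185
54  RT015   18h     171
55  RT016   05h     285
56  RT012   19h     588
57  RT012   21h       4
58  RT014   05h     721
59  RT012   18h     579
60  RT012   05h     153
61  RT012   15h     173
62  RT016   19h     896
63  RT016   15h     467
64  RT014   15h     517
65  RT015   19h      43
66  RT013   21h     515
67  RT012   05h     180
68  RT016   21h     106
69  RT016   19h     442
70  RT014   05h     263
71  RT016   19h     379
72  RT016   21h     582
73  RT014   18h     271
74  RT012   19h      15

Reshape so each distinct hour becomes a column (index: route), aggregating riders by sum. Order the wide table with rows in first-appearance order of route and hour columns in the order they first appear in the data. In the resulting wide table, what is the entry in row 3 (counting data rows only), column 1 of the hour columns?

With rows in first-appearance order of route, row 3 is route=RT014. hour columns in first-appearance order: 05h, 18h, 21h, 15h, 19h; column 1 is 05h.
Long rows with route=RT014, hour=05h: 417 + 721 + 263 = 1401.

1401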